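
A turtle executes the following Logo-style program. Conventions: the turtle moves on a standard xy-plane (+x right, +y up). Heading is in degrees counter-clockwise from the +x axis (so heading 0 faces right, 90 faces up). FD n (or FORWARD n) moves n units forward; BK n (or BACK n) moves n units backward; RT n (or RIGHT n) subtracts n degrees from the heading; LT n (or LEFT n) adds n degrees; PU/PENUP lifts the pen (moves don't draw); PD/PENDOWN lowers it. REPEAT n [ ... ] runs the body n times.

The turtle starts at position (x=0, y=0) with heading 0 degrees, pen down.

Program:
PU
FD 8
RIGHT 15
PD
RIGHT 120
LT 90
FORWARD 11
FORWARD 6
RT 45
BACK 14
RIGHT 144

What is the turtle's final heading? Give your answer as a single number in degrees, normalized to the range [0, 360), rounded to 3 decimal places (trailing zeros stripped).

Answer: 126

Derivation:
Executing turtle program step by step:
Start: pos=(0,0), heading=0, pen down
PU: pen up
FD 8: (0,0) -> (8,0) [heading=0, move]
RT 15: heading 0 -> 345
PD: pen down
RT 120: heading 345 -> 225
LT 90: heading 225 -> 315
FD 11: (8,0) -> (15.778,-7.778) [heading=315, draw]
FD 6: (15.778,-7.778) -> (20.021,-12.021) [heading=315, draw]
RT 45: heading 315 -> 270
BK 14: (20.021,-12.021) -> (20.021,1.979) [heading=270, draw]
RT 144: heading 270 -> 126
Final: pos=(20.021,1.979), heading=126, 3 segment(s) drawn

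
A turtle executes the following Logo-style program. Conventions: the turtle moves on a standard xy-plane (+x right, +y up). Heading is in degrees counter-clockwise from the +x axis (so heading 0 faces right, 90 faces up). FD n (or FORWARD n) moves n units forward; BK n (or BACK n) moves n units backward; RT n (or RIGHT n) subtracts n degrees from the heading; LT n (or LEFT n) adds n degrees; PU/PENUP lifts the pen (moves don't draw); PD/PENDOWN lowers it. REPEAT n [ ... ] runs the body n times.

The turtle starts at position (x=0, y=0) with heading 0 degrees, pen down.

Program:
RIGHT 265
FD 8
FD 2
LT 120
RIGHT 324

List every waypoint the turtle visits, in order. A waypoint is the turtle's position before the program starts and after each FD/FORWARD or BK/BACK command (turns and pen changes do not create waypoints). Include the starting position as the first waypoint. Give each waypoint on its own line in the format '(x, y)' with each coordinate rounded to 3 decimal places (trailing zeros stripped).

Executing turtle program step by step:
Start: pos=(0,0), heading=0, pen down
RT 265: heading 0 -> 95
FD 8: (0,0) -> (-0.697,7.97) [heading=95, draw]
FD 2: (-0.697,7.97) -> (-0.872,9.962) [heading=95, draw]
LT 120: heading 95 -> 215
RT 324: heading 215 -> 251
Final: pos=(-0.872,9.962), heading=251, 2 segment(s) drawn
Waypoints (3 total):
(0, 0)
(-0.697, 7.97)
(-0.872, 9.962)

Answer: (0, 0)
(-0.697, 7.97)
(-0.872, 9.962)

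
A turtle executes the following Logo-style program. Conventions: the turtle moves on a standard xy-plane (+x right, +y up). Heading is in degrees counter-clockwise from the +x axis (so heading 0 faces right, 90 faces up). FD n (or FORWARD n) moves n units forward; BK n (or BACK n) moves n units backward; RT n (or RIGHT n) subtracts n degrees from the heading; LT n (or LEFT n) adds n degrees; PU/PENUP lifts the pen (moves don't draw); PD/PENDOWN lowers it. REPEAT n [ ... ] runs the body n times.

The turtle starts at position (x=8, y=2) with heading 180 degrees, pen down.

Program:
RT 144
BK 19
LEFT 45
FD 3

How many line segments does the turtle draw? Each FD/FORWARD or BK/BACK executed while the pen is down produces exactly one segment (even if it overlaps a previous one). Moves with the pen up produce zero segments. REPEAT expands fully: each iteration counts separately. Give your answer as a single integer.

Answer: 2

Derivation:
Executing turtle program step by step:
Start: pos=(8,2), heading=180, pen down
RT 144: heading 180 -> 36
BK 19: (8,2) -> (-7.371,-9.168) [heading=36, draw]
LT 45: heading 36 -> 81
FD 3: (-7.371,-9.168) -> (-6.902,-6.205) [heading=81, draw]
Final: pos=(-6.902,-6.205), heading=81, 2 segment(s) drawn
Segments drawn: 2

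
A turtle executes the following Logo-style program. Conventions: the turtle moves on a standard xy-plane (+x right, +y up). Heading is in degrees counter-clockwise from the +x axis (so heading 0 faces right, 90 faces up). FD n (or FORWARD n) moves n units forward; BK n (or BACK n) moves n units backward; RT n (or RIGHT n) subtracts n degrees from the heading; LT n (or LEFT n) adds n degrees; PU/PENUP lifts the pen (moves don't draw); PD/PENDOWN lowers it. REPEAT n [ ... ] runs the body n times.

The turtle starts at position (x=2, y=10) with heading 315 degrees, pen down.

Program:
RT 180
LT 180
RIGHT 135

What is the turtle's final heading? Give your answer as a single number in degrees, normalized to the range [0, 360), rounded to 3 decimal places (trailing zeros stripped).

Answer: 180

Derivation:
Executing turtle program step by step:
Start: pos=(2,10), heading=315, pen down
RT 180: heading 315 -> 135
LT 180: heading 135 -> 315
RT 135: heading 315 -> 180
Final: pos=(2,10), heading=180, 0 segment(s) drawn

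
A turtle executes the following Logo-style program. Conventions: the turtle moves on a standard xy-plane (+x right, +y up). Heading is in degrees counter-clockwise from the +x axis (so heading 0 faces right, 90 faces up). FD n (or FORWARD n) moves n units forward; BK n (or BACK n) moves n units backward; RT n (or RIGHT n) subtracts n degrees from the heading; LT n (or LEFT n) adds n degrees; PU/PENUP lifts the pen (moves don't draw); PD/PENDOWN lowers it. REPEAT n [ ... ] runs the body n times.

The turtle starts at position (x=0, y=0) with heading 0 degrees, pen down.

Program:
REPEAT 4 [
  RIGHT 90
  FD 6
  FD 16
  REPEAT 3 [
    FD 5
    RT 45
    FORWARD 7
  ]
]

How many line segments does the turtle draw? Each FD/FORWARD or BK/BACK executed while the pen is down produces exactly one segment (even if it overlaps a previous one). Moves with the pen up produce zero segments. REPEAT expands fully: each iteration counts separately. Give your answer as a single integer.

Executing turtle program step by step:
Start: pos=(0,0), heading=0, pen down
REPEAT 4 [
  -- iteration 1/4 --
  RT 90: heading 0 -> 270
  FD 6: (0,0) -> (0,-6) [heading=270, draw]
  FD 16: (0,-6) -> (0,-22) [heading=270, draw]
  REPEAT 3 [
    -- iteration 1/3 --
    FD 5: (0,-22) -> (0,-27) [heading=270, draw]
    RT 45: heading 270 -> 225
    FD 7: (0,-27) -> (-4.95,-31.95) [heading=225, draw]
    -- iteration 2/3 --
    FD 5: (-4.95,-31.95) -> (-8.485,-35.485) [heading=225, draw]
    RT 45: heading 225 -> 180
    FD 7: (-8.485,-35.485) -> (-15.485,-35.485) [heading=180, draw]
    -- iteration 3/3 --
    FD 5: (-15.485,-35.485) -> (-20.485,-35.485) [heading=180, draw]
    RT 45: heading 180 -> 135
    FD 7: (-20.485,-35.485) -> (-25.435,-30.536) [heading=135, draw]
  ]
  -- iteration 2/4 --
  RT 90: heading 135 -> 45
  FD 6: (-25.435,-30.536) -> (-21.192,-26.293) [heading=45, draw]
  FD 16: (-21.192,-26.293) -> (-9.879,-14.979) [heading=45, draw]
  REPEAT 3 [
    -- iteration 1/3 --
    FD 5: (-9.879,-14.979) -> (-6.343,-11.444) [heading=45, draw]
    RT 45: heading 45 -> 0
    FD 7: (-6.343,-11.444) -> (0.657,-11.444) [heading=0, draw]
    -- iteration 2/3 --
    FD 5: (0.657,-11.444) -> (5.657,-11.444) [heading=0, draw]
    RT 45: heading 0 -> 315
    FD 7: (5.657,-11.444) -> (10.607,-16.393) [heading=315, draw]
    -- iteration 3/3 --
    FD 5: (10.607,-16.393) -> (14.142,-19.929) [heading=315, draw]
    RT 45: heading 315 -> 270
    FD 7: (14.142,-19.929) -> (14.142,-26.929) [heading=270, draw]
  ]
  -- iteration 3/4 --
  RT 90: heading 270 -> 180
  FD 6: (14.142,-26.929) -> (8.142,-26.929) [heading=180, draw]
  FD 16: (8.142,-26.929) -> (-7.858,-26.929) [heading=180, draw]
  REPEAT 3 [
    -- iteration 1/3 --
    FD 5: (-7.858,-26.929) -> (-12.858,-26.929) [heading=180, draw]
    RT 45: heading 180 -> 135
    FD 7: (-12.858,-26.929) -> (-17.808,-21.979) [heading=135, draw]
    -- iteration 2/3 --
    FD 5: (-17.808,-21.979) -> (-21.343,-18.444) [heading=135, draw]
    RT 45: heading 135 -> 90
    FD 7: (-21.343,-18.444) -> (-21.343,-11.444) [heading=90, draw]
    -- iteration 3/3 --
    FD 5: (-21.343,-11.444) -> (-21.343,-6.444) [heading=90, draw]
    RT 45: heading 90 -> 45
    FD 7: (-21.343,-6.444) -> (-16.393,-1.494) [heading=45, draw]
  ]
  -- iteration 4/4 --
  RT 90: heading 45 -> 315
  FD 6: (-16.393,-1.494) -> (-12.151,-5.737) [heading=315, draw]
  FD 16: (-12.151,-5.737) -> (-0.837,-17.05) [heading=315, draw]
  REPEAT 3 [
    -- iteration 1/3 --
    FD 5: (-0.837,-17.05) -> (2.698,-20.586) [heading=315, draw]
    RT 45: heading 315 -> 270
    FD 7: (2.698,-20.586) -> (2.698,-27.586) [heading=270, draw]
    -- iteration 2/3 --
    FD 5: (2.698,-27.586) -> (2.698,-32.586) [heading=270, draw]
    RT 45: heading 270 -> 225
    FD 7: (2.698,-32.586) -> (-2.251,-37.536) [heading=225, draw]
    -- iteration 3/3 --
    FD 5: (-2.251,-37.536) -> (-5.787,-41.071) [heading=225, draw]
    RT 45: heading 225 -> 180
    FD 7: (-5.787,-41.071) -> (-12.787,-41.071) [heading=180, draw]
  ]
]
Final: pos=(-12.787,-41.071), heading=180, 32 segment(s) drawn
Segments drawn: 32

Answer: 32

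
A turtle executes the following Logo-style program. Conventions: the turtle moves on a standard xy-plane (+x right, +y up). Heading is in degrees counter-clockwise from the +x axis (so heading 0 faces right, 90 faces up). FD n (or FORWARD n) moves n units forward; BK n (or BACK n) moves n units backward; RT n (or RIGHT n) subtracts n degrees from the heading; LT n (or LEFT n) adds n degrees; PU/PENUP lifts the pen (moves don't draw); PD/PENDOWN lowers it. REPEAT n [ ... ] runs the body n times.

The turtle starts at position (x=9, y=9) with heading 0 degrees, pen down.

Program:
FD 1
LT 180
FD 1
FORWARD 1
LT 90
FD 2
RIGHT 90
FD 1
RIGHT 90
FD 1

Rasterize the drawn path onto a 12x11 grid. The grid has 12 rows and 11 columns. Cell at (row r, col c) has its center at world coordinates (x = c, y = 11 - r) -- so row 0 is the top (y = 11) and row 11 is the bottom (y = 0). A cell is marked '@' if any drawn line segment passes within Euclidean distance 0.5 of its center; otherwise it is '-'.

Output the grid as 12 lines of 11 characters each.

Answer: -----------
-----------
--------@@@
-------@@--
-------@@--
-----------
-----------
-----------
-----------
-----------
-----------
-----------

Derivation:
Segment 0: (9,9) -> (10,9)
Segment 1: (10,9) -> (9,9)
Segment 2: (9,9) -> (8,9)
Segment 3: (8,9) -> (8,7)
Segment 4: (8,7) -> (7,7)
Segment 5: (7,7) -> (7,8)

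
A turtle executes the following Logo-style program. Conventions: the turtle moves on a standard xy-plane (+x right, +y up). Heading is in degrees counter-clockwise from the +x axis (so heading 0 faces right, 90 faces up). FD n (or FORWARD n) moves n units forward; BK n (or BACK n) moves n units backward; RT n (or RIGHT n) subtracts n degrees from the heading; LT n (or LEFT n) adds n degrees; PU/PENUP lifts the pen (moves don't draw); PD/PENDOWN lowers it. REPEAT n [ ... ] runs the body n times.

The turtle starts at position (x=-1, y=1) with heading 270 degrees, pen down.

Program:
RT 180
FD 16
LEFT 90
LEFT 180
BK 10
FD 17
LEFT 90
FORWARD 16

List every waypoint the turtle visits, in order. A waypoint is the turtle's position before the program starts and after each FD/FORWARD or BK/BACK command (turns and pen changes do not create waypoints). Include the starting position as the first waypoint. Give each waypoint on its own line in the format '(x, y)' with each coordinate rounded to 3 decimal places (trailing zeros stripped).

Answer: (-1, 1)
(-1, 17)
(-11, 17)
(6, 17)
(6, 33)

Derivation:
Executing turtle program step by step:
Start: pos=(-1,1), heading=270, pen down
RT 180: heading 270 -> 90
FD 16: (-1,1) -> (-1,17) [heading=90, draw]
LT 90: heading 90 -> 180
LT 180: heading 180 -> 0
BK 10: (-1,17) -> (-11,17) [heading=0, draw]
FD 17: (-11,17) -> (6,17) [heading=0, draw]
LT 90: heading 0 -> 90
FD 16: (6,17) -> (6,33) [heading=90, draw]
Final: pos=(6,33), heading=90, 4 segment(s) drawn
Waypoints (5 total):
(-1, 1)
(-1, 17)
(-11, 17)
(6, 17)
(6, 33)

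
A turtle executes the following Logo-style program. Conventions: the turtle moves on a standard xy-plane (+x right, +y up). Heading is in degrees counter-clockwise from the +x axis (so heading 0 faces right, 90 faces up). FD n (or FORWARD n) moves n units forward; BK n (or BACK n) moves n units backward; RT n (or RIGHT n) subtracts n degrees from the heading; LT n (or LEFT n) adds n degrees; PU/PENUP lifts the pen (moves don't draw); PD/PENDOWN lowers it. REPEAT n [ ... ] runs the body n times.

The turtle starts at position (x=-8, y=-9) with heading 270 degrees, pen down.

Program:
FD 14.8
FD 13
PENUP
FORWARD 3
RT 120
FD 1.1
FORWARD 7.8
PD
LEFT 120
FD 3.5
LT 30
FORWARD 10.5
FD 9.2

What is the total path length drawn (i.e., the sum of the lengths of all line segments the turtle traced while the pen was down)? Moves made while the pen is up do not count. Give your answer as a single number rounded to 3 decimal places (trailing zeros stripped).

Executing turtle program step by step:
Start: pos=(-8,-9), heading=270, pen down
FD 14.8: (-8,-9) -> (-8,-23.8) [heading=270, draw]
FD 13: (-8,-23.8) -> (-8,-36.8) [heading=270, draw]
PU: pen up
FD 3: (-8,-36.8) -> (-8,-39.8) [heading=270, move]
RT 120: heading 270 -> 150
FD 1.1: (-8,-39.8) -> (-8.953,-39.25) [heading=150, move]
FD 7.8: (-8.953,-39.25) -> (-15.708,-35.35) [heading=150, move]
PD: pen down
LT 120: heading 150 -> 270
FD 3.5: (-15.708,-35.35) -> (-15.708,-38.85) [heading=270, draw]
LT 30: heading 270 -> 300
FD 10.5: (-15.708,-38.85) -> (-10.458,-47.943) [heading=300, draw]
FD 9.2: (-10.458,-47.943) -> (-5.858,-55.911) [heading=300, draw]
Final: pos=(-5.858,-55.911), heading=300, 5 segment(s) drawn

Segment lengths:
  seg 1: (-8,-9) -> (-8,-23.8), length = 14.8
  seg 2: (-8,-23.8) -> (-8,-36.8), length = 13
  seg 3: (-15.708,-35.35) -> (-15.708,-38.85), length = 3.5
  seg 4: (-15.708,-38.85) -> (-10.458,-47.943), length = 10.5
  seg 5: (-10.458,-47.943) -> (-5.858,-55.911), length = 9.2
Total = 51

Answer: 51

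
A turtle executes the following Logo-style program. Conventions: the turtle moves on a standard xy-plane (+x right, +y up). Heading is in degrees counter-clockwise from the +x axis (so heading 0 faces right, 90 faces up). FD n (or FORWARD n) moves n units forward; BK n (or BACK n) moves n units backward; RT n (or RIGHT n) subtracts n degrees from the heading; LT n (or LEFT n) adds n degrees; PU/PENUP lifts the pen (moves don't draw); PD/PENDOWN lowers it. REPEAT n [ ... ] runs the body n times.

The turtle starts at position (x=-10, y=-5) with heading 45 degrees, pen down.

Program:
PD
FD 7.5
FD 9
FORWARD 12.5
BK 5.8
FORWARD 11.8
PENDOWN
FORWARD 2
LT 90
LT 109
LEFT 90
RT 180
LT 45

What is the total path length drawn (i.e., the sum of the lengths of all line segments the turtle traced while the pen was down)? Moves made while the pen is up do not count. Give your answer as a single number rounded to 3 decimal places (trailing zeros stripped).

Answer: 48.6

Derivation:
Executing turtle program step by step:
Start: pos=(-10,-5), heading=45, pen down
PD: pen down
FD 7.5: (-10,-5) -> (-4.697,0.303) [heading=45, draw]
FD 9: (-4.697,0.303) -> (1.667,6.667) [heading=45, draw]
FD 12.5: (1.667,6.667) -> (10.506,15.506) [heading=45, draw]
BK 5.8: (10.506,15.506) -> (6.405,11.405) [heading=45, draw]
FD 11.8: (6.405,11.405) -> (14.749,19.749) [heading=45, draw]
PD: pen down
FD 2: (14.749,19.749) -> (16.163,21.163) [heading=45, draw]
LT 90: heading 45 -> 135
LT 109: heading 135 -> 244
LT 90: heading 244 -> 334
RT 180: heading 334 -> 154
LT 45: heading 154 -> 199
Final: pos=(16.163,21.163), heading=199, 6 segment(s) drawn

Segment lengths:
  seg 1: (-10,-5) -> (-4.697,0.303), length = 7.5
  seg 2: (-4.697,0.303) -> (1.667,6.667), length = 9
  seg 3: (1.667,6.667) -> (10.506,15.506), length = 12.5
  seg 4: (10.506,15.506) -> (6.405,11.405), length = 5.8
  seg 5: (6.405,11.405) -> (14.749,19.749), length = 11.8
  seg 6: (14.749,19.749) -> (16.163,21.163), length = 2
Total = 48.6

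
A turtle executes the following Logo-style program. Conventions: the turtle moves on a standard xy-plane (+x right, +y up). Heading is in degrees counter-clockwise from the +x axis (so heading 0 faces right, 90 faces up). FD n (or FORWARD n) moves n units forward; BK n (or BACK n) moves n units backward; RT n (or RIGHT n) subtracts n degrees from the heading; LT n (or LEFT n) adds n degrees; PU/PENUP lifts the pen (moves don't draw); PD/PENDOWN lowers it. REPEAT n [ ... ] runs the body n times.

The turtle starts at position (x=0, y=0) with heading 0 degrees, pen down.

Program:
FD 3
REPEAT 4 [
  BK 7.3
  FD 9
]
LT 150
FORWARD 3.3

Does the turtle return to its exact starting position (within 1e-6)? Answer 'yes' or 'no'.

Answer: no

Derivation:
Executing turtle program step by step:
Start: pos=(0,0), heading=0, pen down
FD 3: (0,0) -> (3,0) [heading=0, draw]
REPEAT 4 [
  -- iteration 1/4 --
  BK 7.3: (3,0) -> (-4.3,0) [heading=0, draw]
  FD 9: (-4.3,0) -> (4.7,0) [heading=0, draw]
  -- iteration 2/4 --
  BK 7.3: (4.7,0) -> (-2.6,0) [heading=0, draw]
  FD 9: (-2.6,0) -> (6.4,0) [heading=0, draw]
  -- iteration 3/4 --
  BK 7.3: (6.4,0) -> (-0.9,0) [heading=0, draw]
  FD 9: (-0.9,0) -> (8.1,0) [heading=0, draw]
  -- iteration 4/4 --
  BK 7.3: (8.1,0) -> (0.8,0) [heading=0, draw]
  FD 9: (0.8,0) -> (9.8,0) [heading=0, draw]
]
LT 150: heading 0 -> 150
FD 3.3: (9.8,0) -> (6.942,1.65) [heading=150, draw]
Final: pos=(6.942,1.65), heading=150, 10 segment(s) drawn

Start position: (0, 0)
Final position: (6.942, 1.65)
Distance = 7.136; >= 1e-6 -> NOT closed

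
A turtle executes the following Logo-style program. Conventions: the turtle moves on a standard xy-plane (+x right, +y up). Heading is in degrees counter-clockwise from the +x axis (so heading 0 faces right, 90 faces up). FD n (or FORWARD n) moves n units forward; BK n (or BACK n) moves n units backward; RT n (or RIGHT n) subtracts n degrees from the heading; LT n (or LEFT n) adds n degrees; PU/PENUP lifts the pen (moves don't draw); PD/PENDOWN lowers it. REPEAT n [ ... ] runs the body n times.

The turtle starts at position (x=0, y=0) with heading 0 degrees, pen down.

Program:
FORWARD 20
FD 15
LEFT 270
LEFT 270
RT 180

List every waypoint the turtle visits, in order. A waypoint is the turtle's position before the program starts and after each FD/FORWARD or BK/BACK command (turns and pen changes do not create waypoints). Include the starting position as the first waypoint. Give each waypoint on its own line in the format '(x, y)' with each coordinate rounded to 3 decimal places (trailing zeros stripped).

Executing turtle program step by step:
Start: pos=(0,0), heading=0, pen down
FD 20: (0,0) -> (20,0) [heading=0, draw]
FD 15: (20,0) -> (35,0) [heading=0, draw]
LT 270: heading 0 -> 270
LT 270: heading 270 -> 180
RT 180: heading 180 -> 0
Final: pos=(35,0), heading=0, 2 segment(s) drawn
Waypoints (3 total):
(0, 0)
(20, 0)
(35, 0)

Answer: (0, 0)
(20, 0)
(35, 0)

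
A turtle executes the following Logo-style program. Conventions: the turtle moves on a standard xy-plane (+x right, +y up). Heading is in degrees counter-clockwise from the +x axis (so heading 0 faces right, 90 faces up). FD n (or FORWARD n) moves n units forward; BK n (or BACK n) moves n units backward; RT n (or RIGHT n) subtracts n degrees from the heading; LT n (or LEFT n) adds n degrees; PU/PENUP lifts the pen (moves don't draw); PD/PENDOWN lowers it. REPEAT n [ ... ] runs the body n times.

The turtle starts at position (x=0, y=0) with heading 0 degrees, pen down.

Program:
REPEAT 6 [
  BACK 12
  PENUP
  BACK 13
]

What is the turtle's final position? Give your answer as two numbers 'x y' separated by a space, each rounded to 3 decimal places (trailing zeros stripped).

Answer: -150 0

Derivation:
Executing turtle program step by step:
Start: pos=(0,0), heading=0, pen down
REPEAT 6 [
  -- iteration 1/6 --
  BK 12: (0,0) -> (-12,0) [heading=0, draw]
  PU: pen up
  BK 13: (-12,0) -> (-25,0) [heading=0, move]
  -- iteration 2/6 --
  BK 12: (-25,0) -> (-37,0) [heading=0, move]
  PU: pen up
  BK 13: (-37,0) -> (-50,0) [heading=0, move]
  -- iteration 3/6 --
  BK 12: (-50,0) -> (-62,0) [heading=0, move]
  PU: pen up
  BK 13: (-62,0) -> (-75,0) [heading=0, move]
  -- iteration 4/6 --
  BK 12: (-75,0) -> (-87,0) [heading=0, move]
  PU: pen up
  BK 13: (-87,0) -> (-100,0) [heading=0, move]
  -- iteration 5/6 --
  BK 12: (-100,0) -> (-112,0) [heading=0, move]
  PU: pen up
  BK 13: (-112,0) -> (-125,0) [heading=0, move]
  -- iteration 6/6 --
  BK 12: (-125,0) -> (-137,0) [heading=0, move]
  PU: pen up
  BK 13: (-137,0) -> (-150,0) [heading=0, move]
]
Final: pos=(-150,0), heading=0, 1 segment(s) drawn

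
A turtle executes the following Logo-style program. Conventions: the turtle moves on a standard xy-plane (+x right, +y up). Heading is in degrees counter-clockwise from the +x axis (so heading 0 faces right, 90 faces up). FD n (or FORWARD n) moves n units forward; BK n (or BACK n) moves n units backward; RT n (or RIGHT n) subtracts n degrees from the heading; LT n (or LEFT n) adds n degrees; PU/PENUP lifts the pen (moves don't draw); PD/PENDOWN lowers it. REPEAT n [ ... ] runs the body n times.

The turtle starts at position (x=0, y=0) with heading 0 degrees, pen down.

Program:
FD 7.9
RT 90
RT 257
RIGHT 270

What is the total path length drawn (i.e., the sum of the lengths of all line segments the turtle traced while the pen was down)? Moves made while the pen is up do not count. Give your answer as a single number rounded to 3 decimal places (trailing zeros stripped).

Executing turtle program step by step:
Start: pos=(0,0), heading=0, pen down
FD 7.9: (0,0) -> (7.9,0) [heading=0, draw]
RT 90: heading 0 -> 270
RT 257: heading 270 -> 13
RT 270: heading 13 -> 103
Final: pos=(7.9,0), heading=103, 1 segment(s) drawn

Segment lengths:
  seg 1: (0,0) -> (7.9,0), length = 7.9
Total = 7.9

Answer: 7.9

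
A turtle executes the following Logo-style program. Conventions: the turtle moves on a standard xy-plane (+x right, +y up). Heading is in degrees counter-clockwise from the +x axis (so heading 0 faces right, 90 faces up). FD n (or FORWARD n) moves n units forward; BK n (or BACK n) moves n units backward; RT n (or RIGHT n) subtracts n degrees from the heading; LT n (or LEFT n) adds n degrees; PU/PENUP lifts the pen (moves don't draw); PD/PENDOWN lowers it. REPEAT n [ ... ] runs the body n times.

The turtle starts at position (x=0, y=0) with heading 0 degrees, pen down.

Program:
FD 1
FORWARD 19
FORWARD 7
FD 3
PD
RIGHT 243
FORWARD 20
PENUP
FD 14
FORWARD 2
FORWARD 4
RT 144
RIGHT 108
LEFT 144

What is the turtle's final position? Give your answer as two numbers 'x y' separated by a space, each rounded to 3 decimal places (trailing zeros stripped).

Answer: 11.84 35.64

Derivation:
Executing turtle program step by step:
Start: pos=(0,0), heading=0, pen down
FD 1: (0,0) -> (1,0) [heading=0, draw]
FD 19: (1,0) -> (20,0) [heading=0, draw]
FD 7: (20,0) -> (27,0) [heading=0, draw]
FD 3: (27,0) -> (30,0) [heading=0, draw]
PD: pen down
RT 243: heading 0 -> 117
FD 20: (30,0) -> (20.92,17.82) [heading=117, draw]
PU: pen up
FD 14: (20.92,17.82) -> (14.564,30.294) [heading=117, move]
FD 2: (14.564,30.294) -> (13.656,32.076) [heading=117, move]
FD 4: (13.656,32.076) -> (11.84,35.64) [heading=117, move]
RT 144: heading 117 -> 333
RT 108: heading 333 -> 225
LT 144: heading 225 -> 9
Final: pos=(11.84,35.64), heading=9, 5 segment(s) drawn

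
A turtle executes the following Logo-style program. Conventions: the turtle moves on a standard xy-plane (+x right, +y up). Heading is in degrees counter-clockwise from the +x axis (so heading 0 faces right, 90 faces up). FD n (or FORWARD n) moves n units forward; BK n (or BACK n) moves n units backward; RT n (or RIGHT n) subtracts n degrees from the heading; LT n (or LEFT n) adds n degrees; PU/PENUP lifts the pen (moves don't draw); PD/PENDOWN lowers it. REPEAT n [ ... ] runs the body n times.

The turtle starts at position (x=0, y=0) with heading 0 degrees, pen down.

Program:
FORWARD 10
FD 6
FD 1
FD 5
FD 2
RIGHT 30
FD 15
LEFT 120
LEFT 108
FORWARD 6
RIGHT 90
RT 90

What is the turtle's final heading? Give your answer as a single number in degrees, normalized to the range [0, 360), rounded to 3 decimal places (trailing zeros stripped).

Executing turtle program step by step:
Start: pos=(0,0), heading=0, pen down
FD 10: (0,0) -> (10,0) [heading=0, draw]
FD 6: (10,0) -> (16,0) [heading=0, draw]
FD 1: (16,0) -> (17,0) [heading=0, draw]
FD 5: (17,0) -> (22,0) [heading=0, draw]
FD 2: (22,0) -> (24,0) [heading=0, draw]
RT 30: heading 0 -> 330
FD 15: (24,0) -> (36.99,-7.5) [heading=330, draw]
LT 120: heading 330 -> 90
LT 108: heading 90 -> 198
FD 6: (36.99,-7.5) -> (31.284,-9.354) [heading=198, draw]
RT 90: heading 198 -> 108
RT 90: heading 108 -> 18
Final: pos=(31.284,-9.354), heading=18, 7 segment(s) drawn

Answer: 18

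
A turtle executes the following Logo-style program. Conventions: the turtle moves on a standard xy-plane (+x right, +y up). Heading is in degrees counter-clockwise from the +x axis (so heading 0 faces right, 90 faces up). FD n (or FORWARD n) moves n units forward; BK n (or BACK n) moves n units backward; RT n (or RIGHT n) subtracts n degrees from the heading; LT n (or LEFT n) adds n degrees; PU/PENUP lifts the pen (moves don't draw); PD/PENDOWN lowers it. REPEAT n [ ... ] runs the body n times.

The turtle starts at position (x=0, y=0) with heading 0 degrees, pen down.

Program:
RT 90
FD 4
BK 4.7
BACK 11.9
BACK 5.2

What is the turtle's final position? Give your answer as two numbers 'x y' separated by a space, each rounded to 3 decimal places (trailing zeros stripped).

Executing turtle program step by step:
Start: pos=(0,0), heading=0, pen down
RT 90: heading 0 -> 270
FD 4: (0,0) -> (0,-4) [heading=270, draw]
BK 4.7: (0,-4) -> (0,0.7) [heading=270, draw]
BK 11.9: (0,0.7) -> (0,12.6) [heading=270, draw]
BK 5.2: (0,12.6) -> (0,17.8) [heading=270, draw]
Final: pos=(0,17.8), heading=270, 4 segment(s) drawn

Answer: 0 17.8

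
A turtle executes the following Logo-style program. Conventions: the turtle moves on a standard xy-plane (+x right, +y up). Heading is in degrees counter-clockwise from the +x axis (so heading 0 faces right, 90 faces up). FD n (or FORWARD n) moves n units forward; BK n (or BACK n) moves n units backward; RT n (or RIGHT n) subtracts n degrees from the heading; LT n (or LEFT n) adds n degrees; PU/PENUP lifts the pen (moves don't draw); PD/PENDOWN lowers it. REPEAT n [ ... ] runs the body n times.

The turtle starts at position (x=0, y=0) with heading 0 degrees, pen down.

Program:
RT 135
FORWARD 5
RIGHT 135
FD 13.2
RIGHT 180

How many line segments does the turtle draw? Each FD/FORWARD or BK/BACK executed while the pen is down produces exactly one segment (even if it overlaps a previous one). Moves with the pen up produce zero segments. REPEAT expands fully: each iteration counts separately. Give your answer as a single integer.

Answer: 2

Derivation:
Executing turtle program step by step:
Start: pos=(0,0), heading=0, pen down
RT 135: heading 0 -> 225
FD 5: (0,0) -> (-3.536,-3.536) [heading=225, draw]
RT 135: heading 225 -> 90
FD 13.2: (-3.536,-3.536) -> (-3.536,9.664) [heading=90, draw]
RT 180: heading 90 -> 270
Final: pos=(-3.536,9.664), heading=270, 2 segment(s) drawn
Segments drawn: 2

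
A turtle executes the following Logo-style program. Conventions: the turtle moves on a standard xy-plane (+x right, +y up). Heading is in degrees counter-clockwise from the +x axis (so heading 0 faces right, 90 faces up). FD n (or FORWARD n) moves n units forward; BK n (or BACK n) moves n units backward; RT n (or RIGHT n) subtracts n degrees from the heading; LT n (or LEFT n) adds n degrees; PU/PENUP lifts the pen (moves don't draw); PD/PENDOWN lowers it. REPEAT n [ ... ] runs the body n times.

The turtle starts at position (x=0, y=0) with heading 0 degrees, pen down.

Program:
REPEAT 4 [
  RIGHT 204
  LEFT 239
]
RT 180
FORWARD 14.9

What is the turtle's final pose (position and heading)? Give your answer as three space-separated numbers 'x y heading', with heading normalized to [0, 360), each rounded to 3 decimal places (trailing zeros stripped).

Answer: 11.414 -9.578 320

Derivation:
Executing turtle program step by step:
Start: pos=(0,0), heading=0, pen down
REPEAT 4 [
  -- iteration 1/4 --
  RT 204: heading 0 -> 156
  LT 239: heading 156 -> 35
  -- iteration 2/4 --
  RT 204: heading 35 -> 191
  LT 239: heading 191 -> 70
  -- iteration 3/4 --
  RT 204: heading 70 -> 226
  LT 239: heading 226 -> 105
  -- iteration 4/4 --
  RT 204: heading 105 -> 261
  LT 239: heading 261 -> 140
]
RT 180: heading 140 -> 320
FD 14.9: (0,0) -> (11.414,-9.578) [heading=320, draw]
Final: pos=(11.414,-9.578), heading=320, 1 segment(s) drawn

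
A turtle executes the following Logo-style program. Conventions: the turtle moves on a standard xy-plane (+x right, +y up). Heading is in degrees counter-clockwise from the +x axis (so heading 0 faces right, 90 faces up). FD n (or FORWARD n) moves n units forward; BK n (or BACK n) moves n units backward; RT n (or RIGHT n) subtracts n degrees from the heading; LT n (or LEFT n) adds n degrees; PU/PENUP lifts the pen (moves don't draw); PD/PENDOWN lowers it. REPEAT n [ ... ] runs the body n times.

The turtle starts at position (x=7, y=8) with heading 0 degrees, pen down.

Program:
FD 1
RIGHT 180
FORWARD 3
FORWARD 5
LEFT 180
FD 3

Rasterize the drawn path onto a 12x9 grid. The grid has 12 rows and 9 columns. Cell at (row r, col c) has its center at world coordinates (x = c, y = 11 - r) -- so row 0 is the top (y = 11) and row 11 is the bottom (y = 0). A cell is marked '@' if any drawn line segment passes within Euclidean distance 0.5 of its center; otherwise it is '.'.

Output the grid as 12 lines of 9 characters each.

Answer: .........
.........
.........
@@@@@@@@@
.........
.........
.........
.........
.........
.........
.........
.........

Derivation:
Segment 0: (7,8) -> (8,8)
Segment 1: (8,8) -> (5,8)
Segment 2: (5,8) -> (0,8)
Segment 3: (0,8) -> (3,8)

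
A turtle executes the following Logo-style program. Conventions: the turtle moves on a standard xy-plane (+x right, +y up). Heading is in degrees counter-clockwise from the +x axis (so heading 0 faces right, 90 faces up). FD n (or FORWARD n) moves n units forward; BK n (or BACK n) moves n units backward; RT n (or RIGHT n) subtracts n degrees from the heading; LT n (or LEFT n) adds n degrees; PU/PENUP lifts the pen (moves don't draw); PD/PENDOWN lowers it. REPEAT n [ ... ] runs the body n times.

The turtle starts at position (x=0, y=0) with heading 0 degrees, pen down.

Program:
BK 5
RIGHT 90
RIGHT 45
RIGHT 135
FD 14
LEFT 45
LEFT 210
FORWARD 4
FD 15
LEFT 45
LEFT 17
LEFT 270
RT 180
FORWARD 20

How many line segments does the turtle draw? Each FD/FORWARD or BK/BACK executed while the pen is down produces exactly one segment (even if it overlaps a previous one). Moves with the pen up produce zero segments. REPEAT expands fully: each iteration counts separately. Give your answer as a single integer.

Answer: 5

Derivation:
Executing turtle program step by step:
Start: pos=(0,0), heading=0, pen down
BK 5: (0,0) -> (-5,0) [heading=0, draw]
RT 90: heading 0 -> 270
RT 45: heading 270 -> 225
RT 135: heading 225 -> 90
FD 14: (-5,0) -> (-5,14) [heading=90, draw]
LT 45: heading 90 -> 135
LT 210: heading 135 -> 345
FD 4: (-5,14) -> (-1.136,12.965) [heading=345, draw]
FD 15: (-1.136,12.965) -> (13.353,9.082) [heading=345, draw]
LT 45: heading 345 -> 30
LT 17: heading 30 -> 47
LT 270: heading 47 -> 317
RT 180: heading 317 -> 137
FD 20: (13.353,9.082) -> (-1.274,22.722) [heading=137, draw]
Final: pos=(-1.274,22.722), heading=137, 5 segment(s) drawn
Segments drawn: 5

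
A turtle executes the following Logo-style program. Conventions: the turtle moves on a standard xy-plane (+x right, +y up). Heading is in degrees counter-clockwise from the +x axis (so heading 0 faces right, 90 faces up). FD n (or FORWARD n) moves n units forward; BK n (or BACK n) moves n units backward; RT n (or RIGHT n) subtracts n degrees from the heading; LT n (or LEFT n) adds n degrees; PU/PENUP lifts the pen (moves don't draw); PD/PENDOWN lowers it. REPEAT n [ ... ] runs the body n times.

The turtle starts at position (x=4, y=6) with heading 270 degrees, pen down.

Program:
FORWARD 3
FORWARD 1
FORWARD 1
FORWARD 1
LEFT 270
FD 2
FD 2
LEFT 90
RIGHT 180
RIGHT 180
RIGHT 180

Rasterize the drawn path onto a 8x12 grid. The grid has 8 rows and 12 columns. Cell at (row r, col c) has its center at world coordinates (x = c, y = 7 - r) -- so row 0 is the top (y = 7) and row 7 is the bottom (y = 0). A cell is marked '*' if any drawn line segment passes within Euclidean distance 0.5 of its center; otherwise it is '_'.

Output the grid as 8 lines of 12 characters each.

Segment 0: (4,6) -> (4,3)
Segment 1: (4,3) -> (4,2)
Segment 2: (4,2) -> (4,1)
Segment 3: (4,1) -> (4,0)
Segment 4: (4,0) -> (2,0)
Segment 5: (2,0) -> (-0,0)

Answer: ____________
____*_______
____*_______
____*_______
____*_______
____*_______
____*_______
*****_______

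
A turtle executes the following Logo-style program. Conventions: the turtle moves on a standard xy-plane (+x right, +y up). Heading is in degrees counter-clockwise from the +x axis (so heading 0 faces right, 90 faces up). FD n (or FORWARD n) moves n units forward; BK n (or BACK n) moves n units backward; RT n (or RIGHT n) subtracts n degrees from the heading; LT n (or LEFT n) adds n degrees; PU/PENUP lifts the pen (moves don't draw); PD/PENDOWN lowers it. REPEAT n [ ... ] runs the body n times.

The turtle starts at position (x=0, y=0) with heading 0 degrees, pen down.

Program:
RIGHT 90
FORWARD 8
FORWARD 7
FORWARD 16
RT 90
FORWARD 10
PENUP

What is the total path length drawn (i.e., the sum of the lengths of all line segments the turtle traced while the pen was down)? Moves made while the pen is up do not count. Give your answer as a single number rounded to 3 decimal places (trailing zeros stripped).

Executing turtle program step by step:
Start: pos=(0,0), heading=0, pen down
RT 90: heading 0 -> 270
FD 8: (0,0) -> (0,-8) [heading=270, draw]
FD 7: (0,-8) -> (0,-15) [heading=270, draw]
FD 16: (0,-15) -> (0,-31) [heading=270, draw]
RT 90: heading 270 -> 180
FD 10: (0,-31) -> (-10,-31) [heading=180, draw]
PU: pen up
Final: pos=(-10,-31), heading=180, 4 segment(s) drawn

Segment lengths:
  seg 1: (0,0) -> (0,-8), length = 8
  seg 2: (0,-8) -> (0,-15), length = 7
  seg 3: (0,-15) -> (0,-31), length = 16
  seg 4: (0,-31) -> (-10,-31), length = 10
Total = 41

Answer: 41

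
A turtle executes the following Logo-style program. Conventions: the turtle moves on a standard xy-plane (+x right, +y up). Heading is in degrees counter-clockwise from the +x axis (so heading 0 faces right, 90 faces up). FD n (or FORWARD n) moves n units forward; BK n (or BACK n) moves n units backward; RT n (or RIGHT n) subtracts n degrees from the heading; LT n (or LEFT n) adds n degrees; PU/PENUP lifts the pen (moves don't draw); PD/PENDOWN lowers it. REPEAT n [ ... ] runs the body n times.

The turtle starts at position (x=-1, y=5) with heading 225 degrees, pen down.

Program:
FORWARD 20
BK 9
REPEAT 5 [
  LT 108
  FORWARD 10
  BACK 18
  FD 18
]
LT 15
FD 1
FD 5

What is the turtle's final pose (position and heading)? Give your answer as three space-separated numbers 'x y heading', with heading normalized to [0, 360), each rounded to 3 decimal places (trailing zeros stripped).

Answer: 6.43 4.352 60

Derivation:
Executing turtle program step by step:
Start: pos=(-1,5), heading=225, pen down
FD 20: (-1,5) -> (-15.142,-9.142) [heading=225, draw]
BK 9: (-15.142,-9.142) -> (-8.778,-2.778) [heading=225, draw]
REPEAT 5 [
  -- iteration 1/5 --
  LT 108: heading 225 -> 333
  FD 10: (-8.778,-2.778) -> (0.132,-7.318) [heading=333, draw]
  BK 18: (0.132,-7.318) -> (-15.906,0.854) [heading=333, draw]
  FD 18: (-15.906,0.854) -> (0.132,-7.318) [heading=333, draw]
  -- iteration 2/5 --
  LT 108: heading 333 -> 81
  FD 10: (0.132,-7.318) -> (1.696,2.559) [heading=81, draw]
  BK 18: (1.696,2.559) -> (-1.12,-15.22) [heading=81, draw]
  FD 18: (-1.12,-15.22) -> (1.696,2.559) [heading=81, draw]
  -- iteration 3/5 --
  LT 108: heading 81 -> 189
  FD 10: (1.696,2.559) -> (-8.181,0.994) [heading=189, draw]
  BK 18: (-8.181,0.994) -> (9.598,3.81) [heading=189, draw]
  FD 18: (9.598,3.81) -> (-8.181,0.994) [heading=189, draw]
  -- iteration 4/5 --
  LT 108: heading 189 -> 297
  FD 10: (-8.181,0.994) -> (-3.641,-7.916) [heading=297, draw]
  BK 18: (-3.641,-7.916) -> (-11.813,8.123) [heading=297, draw]
  FD 18: (-11.813,8.123) -> (-3.641,-7.916) [heading=297, draw]
  -- iteration 5/5 --
  LT 108: heading 297 -> 45
  FD 10: (-3.641,-7.916) -> (3.43,-0.845) [heading=45, draw]
  BK 18: (3.43,-0.845) -> (-9.298,-13.572) [heading=45, draw]
  FD 18: (-9.298,-13.572) -> (3.43,-0.845) [heading=45, draw]
]
LT 15: heading 45 -> 60
FD 1: (3.43,-0.845) -> (3.93,0.021) [heading=60, draw]
FD 5: (3.93,0.021) -> (6.43,4.352) [heading=60, draw]
Final: pos=(6.43,4.352), heading=60, 19 segment(s) drawn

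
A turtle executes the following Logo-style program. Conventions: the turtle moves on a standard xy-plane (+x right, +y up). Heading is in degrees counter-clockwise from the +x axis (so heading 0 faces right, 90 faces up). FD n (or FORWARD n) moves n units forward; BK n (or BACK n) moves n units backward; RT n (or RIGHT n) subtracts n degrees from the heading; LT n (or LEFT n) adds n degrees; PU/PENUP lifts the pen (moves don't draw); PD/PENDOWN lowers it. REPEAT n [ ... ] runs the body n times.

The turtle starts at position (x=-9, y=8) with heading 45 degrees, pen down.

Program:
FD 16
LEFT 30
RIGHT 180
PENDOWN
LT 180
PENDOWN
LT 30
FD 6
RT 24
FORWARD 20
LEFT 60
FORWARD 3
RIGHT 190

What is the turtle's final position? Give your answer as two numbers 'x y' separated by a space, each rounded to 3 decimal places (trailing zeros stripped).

Executing turtle program step by step:
Start: pos=(-9,8), heading=45, pen down
FD 16: (-9,8) -> (2.314,19.314) [heading=45, draw]
LT 30: heading 45 -> 75
RT 180: heading 75 -> 255
PD: pen down
LT 180: heading 255 -> 75
PD: pen down
LT 30: heading 75 -> 105
FD 6: (2.314,19.314) -> (0.761,25.109) [heading=105, draw]
RT 24: heading 105 -> 81
FD 20: (0.761,25.109) -> (3.889,44.863) [heading=81, draw]
LT 60: heading 81 -> 141
FD 3: (3.889,44.863) -> (1.558,46.751) [heading=141, draw]
RT 190: heading 141 -> 311
Final: pos=(1.558,46.751), heading=311, 4 segment(s) drawn

Answer: 1.558 46.751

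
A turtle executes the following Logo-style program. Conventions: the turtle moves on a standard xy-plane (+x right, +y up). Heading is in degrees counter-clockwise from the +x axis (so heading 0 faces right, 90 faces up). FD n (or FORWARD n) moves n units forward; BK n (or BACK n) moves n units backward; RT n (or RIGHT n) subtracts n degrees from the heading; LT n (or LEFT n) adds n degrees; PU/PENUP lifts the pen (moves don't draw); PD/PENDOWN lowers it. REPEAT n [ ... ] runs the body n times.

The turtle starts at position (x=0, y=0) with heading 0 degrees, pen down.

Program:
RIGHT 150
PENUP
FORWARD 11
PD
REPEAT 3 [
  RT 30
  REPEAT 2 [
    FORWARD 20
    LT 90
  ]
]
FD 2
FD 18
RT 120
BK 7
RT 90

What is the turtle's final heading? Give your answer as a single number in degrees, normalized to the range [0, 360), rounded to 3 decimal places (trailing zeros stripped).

Answer: 90

Derivation:
Executing turtle program step by step:
Start: pos=(0,0), heading=0, pen down
RT 150: heading 0 -> 210
PU: pen up
FD 11: (0,0) -> (-9.526,-5.5) [heading=210, move]
PD: pen down
REPEAT 3 [
  -- iteration 1/3 --
  RT 30: heading 210 -> 180
  REPEAT 2 [
    -- iteration 1/2 --
    FD 20: (-9.526,-5.5) -> (-29.526,-5.5) [heading=180, draw]
    LT 90: heading 180 -> 270
    -- iteration 2/2 --
    FD 20: (-29.526,-5.5) -> (-29.526,-25.5) [heading=270, draw]
    LT 90: heading 270 -> 0
  ]
  -- iteration 2/3 --
  RT 30: heading 0 -> 330
  REPEAT 2 [
    -- iteration 1/2 --
    FD 20: (-29.526,-25.5) -> (-12.206,-35.5) [heading=330, draw]
    LT 90: heading 330 -> 60
    -- iteration 2/2 --
    FD 20: (-12.206,-35.5) -> (-2.206,-18.179) [heading=60, draw]
    LT 90: heading 60 -> 150
  ]
  -- iteration 3/3 --
  RT 30: heading 150 -> 120
  REPEAT 2 [
    -- iteration 1/2 --
    FD 20: (-2.206,-18.179) -> (-12.206,-0.859) [heading=120, draw]
    LT 90: heading 120 -> 210
    -- iteration 2/2 --
    FD 20: (-12.206,-0.859) -> (-29.526,-10.859) [heading=210, draw]
    LT 90: heading 210 -> 300
  ]
]
FD 2: (-29.526,-10.859) -> (-28.526,-12.591) [heading=300, draw]
FD 18: (-28.526,-12.591) -> (-19.526,-28.179) [heading=300, draw]
RT 120: heading 300 -> 180
BK 7: (-19.526,-28.179) -> (-12.526,-28.179) [heading=180, draw]
RT 90: heading 180 -> 90
Final: pos=(-12.526,-28.179), heading=90, 9 segment(s) drawn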